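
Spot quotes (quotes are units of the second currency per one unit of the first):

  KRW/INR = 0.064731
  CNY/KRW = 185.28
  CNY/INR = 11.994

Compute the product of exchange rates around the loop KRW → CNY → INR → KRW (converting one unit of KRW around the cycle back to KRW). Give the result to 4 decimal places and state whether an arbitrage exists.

Around KRW → CNY → INR → KRW: 1 ÷ 185.28 × 11.994 ÷ 0.064731 = 1.000053
Product ≈ 1 (deviation 0.005%, within rounding noise).

1.0001 (no arbitrage)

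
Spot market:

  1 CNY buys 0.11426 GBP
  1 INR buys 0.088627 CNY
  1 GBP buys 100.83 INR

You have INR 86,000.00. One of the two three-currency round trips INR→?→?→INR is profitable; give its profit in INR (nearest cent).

Profit: INR 1,810.91

Profitable loop is INR → CNY → GBP → INR:
INR 86,000.00 × 0.088627 = CNY 7,621.92
CNY 7,621.92 × 0.11426 = GBP 870.88
GBP 870.88 × 100.83 = INR 87,810.91
Profit = INR 87,810.91 − INR 86,000.00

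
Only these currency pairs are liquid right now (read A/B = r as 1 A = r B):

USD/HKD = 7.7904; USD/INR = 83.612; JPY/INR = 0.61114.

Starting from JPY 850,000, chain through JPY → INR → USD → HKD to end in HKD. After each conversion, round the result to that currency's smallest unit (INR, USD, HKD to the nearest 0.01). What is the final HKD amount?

JPY 850,000 × 0.61114 = INR 519,469.00
INR 519,469.00 ÷ 83.612 = USD 6,212.85
USD 6,212.85 × 7.7904 = HKD 48,400.59

HKD 48,400.59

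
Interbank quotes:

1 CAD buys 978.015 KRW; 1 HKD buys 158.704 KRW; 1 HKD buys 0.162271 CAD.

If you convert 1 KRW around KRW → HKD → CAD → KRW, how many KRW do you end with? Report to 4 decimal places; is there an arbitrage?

1.0000 (no arbitrage)

Around KRW → HKD → CAD → KRW: 1 ÷ 158.704 × 0.162271 × 978.015 = 0.999997
Product ≈ 1 (deviation 0.000%, within rounding noise).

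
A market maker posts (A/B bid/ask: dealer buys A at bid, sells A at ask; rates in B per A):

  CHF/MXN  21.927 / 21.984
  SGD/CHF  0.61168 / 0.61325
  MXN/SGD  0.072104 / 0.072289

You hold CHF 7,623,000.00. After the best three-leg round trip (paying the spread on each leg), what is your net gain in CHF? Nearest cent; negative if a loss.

Net profit: CHF 198,849.05

Best loop CHF → SGD → MXN → CHF:
CHF 7,623,000.00 ÷ 0.61325 (buy SGD at ask) = SGD 12,430,493.27
SGD 12,430,493.27 ÷ 0.072289 (buy MXN at ask) = MXN 171,955,529.52
MXN 171,955,529.52 ÷ 21.984 (buy CHF at ask) = CHF 7,821,849.05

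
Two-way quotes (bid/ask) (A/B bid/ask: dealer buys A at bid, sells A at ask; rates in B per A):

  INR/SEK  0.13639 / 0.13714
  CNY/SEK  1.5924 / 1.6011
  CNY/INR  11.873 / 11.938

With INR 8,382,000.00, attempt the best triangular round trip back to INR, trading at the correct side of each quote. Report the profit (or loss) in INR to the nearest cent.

Net profit: INR 95,585.84

Best loop INR → SEK → CNY → INR:
INR 8,382,000.00 × 0.13639 (sell INR at bid) = SEK 1,143,220.98
SEK 1,143,220.98 ÷ 1.6011 (buy CNY at ask) = CNY 714,022.22
CNY 714,022.22 × 11.873 (sell CNY at bid) = INR 8,477,585.84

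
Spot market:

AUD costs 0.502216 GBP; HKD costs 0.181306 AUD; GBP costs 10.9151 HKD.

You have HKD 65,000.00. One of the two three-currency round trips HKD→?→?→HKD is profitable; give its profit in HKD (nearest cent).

Profitable loop is HKD → GBP → AUD → HKD:
HKD 65,000.00 ÷ 10.9151 = GBP 5,955.05
GBP 5,955.05 ÷ 0.502216 = AUD 11,857.55
AUD 11,857.55 ÷ 0.181306 = HKD 65,400.78
Profit = HKD 65,400.78 − HKD 65,000.00

Profit: HKD 400.78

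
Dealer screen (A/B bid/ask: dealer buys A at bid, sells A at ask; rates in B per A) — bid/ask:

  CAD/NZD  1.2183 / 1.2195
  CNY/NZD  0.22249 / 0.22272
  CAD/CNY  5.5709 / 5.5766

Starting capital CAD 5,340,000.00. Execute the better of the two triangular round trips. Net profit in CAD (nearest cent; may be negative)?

Net profit: CAD 87,443.50

Best loop CAD → CNY → NZD → CAD:
CAD 5,340,000.00 × 5.5709 (sell CAD at bid) = CNY 29,748,606.00
CNY 29,748,606.00 × 0.22249 (sell CNY at bid) = NZD 6,618,767.35
NZD 6,618,767.35 ÷ 1.2195 (buy CAD at ask) = CAD 5,427,443.50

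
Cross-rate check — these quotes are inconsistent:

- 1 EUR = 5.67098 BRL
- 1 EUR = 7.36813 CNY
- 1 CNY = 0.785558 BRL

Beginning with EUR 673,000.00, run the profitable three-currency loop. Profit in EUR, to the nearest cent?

Profitable loop is EUR → CNY → BRL → EUR:
EUR 673,000.00 × 7.36813 = CNY 4,958,751.49
CNY 4,958,751.49 × 0.785558 = BRL 3,895,386.90
BRL 3,895,386.90 ÷ 5.67098 = EUR 686,898.37
Profit = EUR 686,898.37 − EUR 673,000.00

Profit: EUR 13,898.37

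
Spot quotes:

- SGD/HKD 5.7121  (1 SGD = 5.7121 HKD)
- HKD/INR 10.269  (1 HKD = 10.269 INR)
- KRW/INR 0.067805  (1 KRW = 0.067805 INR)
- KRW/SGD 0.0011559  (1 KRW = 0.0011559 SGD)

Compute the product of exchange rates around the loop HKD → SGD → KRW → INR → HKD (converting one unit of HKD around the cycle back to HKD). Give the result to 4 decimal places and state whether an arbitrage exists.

Around HKD → SGD → KRW → INR → HKD: 1 ÷ 5.7121 ÷ 0.0011559 × 0.067805 ÷ 10.269 = 1.000040
Product ≈ 1 (deviation 0.004%, within rounding noise).

1.0000 (no arbitrage)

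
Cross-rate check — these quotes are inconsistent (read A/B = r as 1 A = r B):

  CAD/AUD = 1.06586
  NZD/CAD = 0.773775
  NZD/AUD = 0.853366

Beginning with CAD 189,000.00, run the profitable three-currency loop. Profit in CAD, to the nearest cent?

Profitable loop is CAD → NZD → AUD → CAD:
CAD 189,000.00 ÷ 0.773775 = NZD 244,257.05
NZD 244,257.05 × 0.853366 = AUD 208,440.66
AUD 208,440.66 ÷ 1.06586 = CAD 195,561.01
Profit = CAD 195,561.01 − CAD 189,000.00

Profit: CAD 6,561.01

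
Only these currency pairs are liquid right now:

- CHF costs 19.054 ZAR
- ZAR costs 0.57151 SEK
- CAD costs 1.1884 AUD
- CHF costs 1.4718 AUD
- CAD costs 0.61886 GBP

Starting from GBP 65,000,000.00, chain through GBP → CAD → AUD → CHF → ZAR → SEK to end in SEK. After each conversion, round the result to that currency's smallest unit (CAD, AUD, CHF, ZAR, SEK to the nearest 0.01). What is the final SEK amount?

SEK 923,516,763.20

GBP 65,000,000.00 ÷ 0.61886 = CAD 105,031,832.72
CAD 105,031,832.72 × 1.1884 = AUD 124,819,830.00
AUD 124,819,830.00 ÷ 1.4718 = CHF 84,807,602.94
CHF 84,807,602.94 × 19.054 = ZAR 1,615,924,066.42
ZAR 1,615,924,066.42 × 0.57151 = SEK 923,516,763.20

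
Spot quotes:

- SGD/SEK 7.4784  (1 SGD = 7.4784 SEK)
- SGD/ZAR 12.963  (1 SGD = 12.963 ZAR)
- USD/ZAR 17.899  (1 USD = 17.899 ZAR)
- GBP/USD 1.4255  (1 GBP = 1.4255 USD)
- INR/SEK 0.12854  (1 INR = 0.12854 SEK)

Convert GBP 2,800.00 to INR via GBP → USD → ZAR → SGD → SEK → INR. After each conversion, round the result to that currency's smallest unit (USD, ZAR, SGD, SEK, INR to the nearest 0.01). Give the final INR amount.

GBP 2,800.00 × 1.4255 = USD 3,991.40
USD 3,991.40 × 17.899 = ZAR 71,442.07
ZAR 71,442.07 ÷ 12.963 = SGD 5,511.23
SGD 5,511.23 × 7.4784 = SEK 41,215.18
SEK 41,215.18 ÷ 0.12854 = INR 320,640.89

INR 320,640.89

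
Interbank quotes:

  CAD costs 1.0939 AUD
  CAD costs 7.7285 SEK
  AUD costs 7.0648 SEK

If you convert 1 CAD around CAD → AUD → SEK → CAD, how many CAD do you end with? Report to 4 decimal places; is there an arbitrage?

1.0000 (no arbitrage)

Around CAD → AUD → SEK → CAD: 1 × 1.0939 × 7.0648 ÷ 7.7285 = 0.999959
Product ≈ 1 (deviation 0.004%, within rounding noise).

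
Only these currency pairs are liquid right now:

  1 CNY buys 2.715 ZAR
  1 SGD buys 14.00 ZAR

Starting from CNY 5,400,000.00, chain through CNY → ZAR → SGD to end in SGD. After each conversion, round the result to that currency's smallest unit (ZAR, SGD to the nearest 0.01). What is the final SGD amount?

SGD 1,047,214.29

CNY 5,400,000.00 × 2.715 = ZAR 14,661,000.00
ZAR 14,661,000.00 ÷ 14.00 = SGD 1,047,214.29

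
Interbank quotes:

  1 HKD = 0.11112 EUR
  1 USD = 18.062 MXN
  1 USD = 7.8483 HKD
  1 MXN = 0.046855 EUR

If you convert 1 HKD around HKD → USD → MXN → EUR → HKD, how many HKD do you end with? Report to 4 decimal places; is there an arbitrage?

0.9704 (arbitrage exists)

Around HKD → USD → MXN → EUR → HKD: 1 ÷ 7.8483 × 18.062 × 0.046855 ÷ 0.11112 = 0.970407
Product < 1; profitable direction is HKD → EUR → MXN → USD → HKD.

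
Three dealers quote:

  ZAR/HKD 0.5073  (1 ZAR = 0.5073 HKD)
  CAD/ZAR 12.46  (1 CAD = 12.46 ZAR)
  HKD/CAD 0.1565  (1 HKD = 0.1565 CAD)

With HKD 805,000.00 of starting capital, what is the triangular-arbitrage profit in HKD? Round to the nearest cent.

Profitable loop is HKD → ZAR → CAD → HKD:
HKD 805,000.00 ÷ 0.5073 = ZAR 1,586,832.25
ZAR 1,586,832.25 ÷ 12.46 = CAD 127,354.11
CAD 127,354.11 ÷ 0.1565 = HKD 813,764.30
Profit = HKD 813,764.30 − HKD 805,000.00

Profit: HKD 8,764.30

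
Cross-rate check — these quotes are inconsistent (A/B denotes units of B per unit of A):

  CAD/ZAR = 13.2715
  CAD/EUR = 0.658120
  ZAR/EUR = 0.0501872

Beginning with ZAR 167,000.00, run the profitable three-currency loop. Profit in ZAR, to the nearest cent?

Profit: ZAR 2,014.65

Profitable loop is ZAR → EUR → CAD → ZAR:
ZAR 167,000.00 × 0.0501872 = EUR 8,381.26
EUR 8,381.26 ÷ 0.658120 = CAD 12,735.16
CAD 12,735.16 × 13.2715 = ZAR 169,014.65
Profit = ZAR 169,014.65 − ZAR 167,000.00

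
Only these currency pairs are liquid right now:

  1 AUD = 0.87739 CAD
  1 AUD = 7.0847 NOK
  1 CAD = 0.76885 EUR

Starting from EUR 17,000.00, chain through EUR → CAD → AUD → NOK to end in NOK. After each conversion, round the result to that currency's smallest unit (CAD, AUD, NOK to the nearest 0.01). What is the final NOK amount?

NOK 178,540.18

EUR 17,000.00 ÷ 0.76885 = CAD 22,110.94
CAD 22,110.94 ÷ 0.87739 = AUD 25,200.81
AUD 25,200.81 × 7.0847 = NOK 178,540.18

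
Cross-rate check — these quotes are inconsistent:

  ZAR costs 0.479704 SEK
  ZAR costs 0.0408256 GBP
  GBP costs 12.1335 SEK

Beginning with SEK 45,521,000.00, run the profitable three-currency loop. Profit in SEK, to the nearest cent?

Profitable loop is SEK → ZAR → GBP → SEK:
SEK 45,521,000.00 ÷ 0.479704 = ZAR 94,893,934.59
ZAR 94,893,934.59 × 0.0408256 = GBP 3,874,101.82
GBP 3,874,101.82 × 12.1335 = SEK 47,006,414.39
Profit = SEK 47,006,414.39 − SEK 45,521,000.00

Profit: SEK 1,485,414.39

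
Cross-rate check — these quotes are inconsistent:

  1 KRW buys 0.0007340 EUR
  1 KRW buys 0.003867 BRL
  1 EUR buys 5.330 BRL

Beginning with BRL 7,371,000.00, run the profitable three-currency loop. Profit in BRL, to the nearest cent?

Profit: BRL 86,195.14

Profitable loop is BRL → KRW → EUR → BRL:
BRL 7,371,000.00 ÷ 0.003867 = KRW 1,906,128,782
KRW 1,906,128,782 × 0.0007340 = EUR 1,399,098.53
EUR 1,399,098.53 × 5.330 = BRL 7,457,195.14
Profit = BRL 7,457,195.14 − BRL 7,371,000.00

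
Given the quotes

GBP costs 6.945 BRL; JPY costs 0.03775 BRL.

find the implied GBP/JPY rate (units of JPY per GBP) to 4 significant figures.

GBP/JPY = 184.0

1 GBP × 6.945 = 6.945 BRL
6.945 BRL ÷ 0.03775 = 183.974 JPY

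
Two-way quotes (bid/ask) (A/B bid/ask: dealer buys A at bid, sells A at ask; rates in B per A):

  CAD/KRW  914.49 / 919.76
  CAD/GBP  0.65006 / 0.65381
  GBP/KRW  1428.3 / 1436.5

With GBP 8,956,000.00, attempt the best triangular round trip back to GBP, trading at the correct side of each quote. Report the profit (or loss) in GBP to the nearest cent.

Net profit: GBP 84,916.25

Best loop GBP → KRW → CAD → GBP:
GBP 8,956,000.00 × 1428.3 (sell GBP at bid) = KRW 12,791,854,800
KRW 12,791,854,800 ÷ 919.76 (buy CAD at ask) = CAD 13,907,818.13
CAD 13,907,818.13 × 0.65006 (sell CAD at bid) = GBP 9,040,916.25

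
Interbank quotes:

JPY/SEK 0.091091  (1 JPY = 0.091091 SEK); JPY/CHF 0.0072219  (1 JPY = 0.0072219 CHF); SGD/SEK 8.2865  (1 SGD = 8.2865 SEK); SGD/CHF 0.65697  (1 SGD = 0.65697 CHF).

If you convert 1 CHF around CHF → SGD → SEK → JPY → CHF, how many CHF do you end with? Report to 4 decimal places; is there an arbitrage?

1.0000 (no arbitrage)

Around CHF → SGD → SEK → JPY → CHF: 1 ÷ 0.65697 × 8.2865 ÷ 0.091091 × 0.0072219 = 1.000004
Product ≈ 1 (deviation 0.000%, within rounding noise).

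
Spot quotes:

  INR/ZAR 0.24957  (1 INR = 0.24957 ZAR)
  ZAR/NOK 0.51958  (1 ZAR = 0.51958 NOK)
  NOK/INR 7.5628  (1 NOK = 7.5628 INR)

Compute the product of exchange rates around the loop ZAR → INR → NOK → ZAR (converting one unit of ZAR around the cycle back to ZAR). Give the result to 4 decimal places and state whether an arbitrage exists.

Around ZAR → INR → NOK → ZAR: 1 ÷ 0.24957 ÷ 7.5628 ÷ 0.51958 = 1.019700
Product > 1; profitable direction is ZAR → INR → NOK → ZAR.

1.0197 (arbitrage exists)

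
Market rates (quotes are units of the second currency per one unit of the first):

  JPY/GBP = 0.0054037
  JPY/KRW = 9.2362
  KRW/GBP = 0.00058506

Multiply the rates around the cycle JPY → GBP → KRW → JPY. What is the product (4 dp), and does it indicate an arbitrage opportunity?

1.0000 (no arbitrage)

Around JPY → GBP → KRW → JPY: 1 × 0.0054037 ÷ 0.00058506 ÷ 9.2362 = 0.999994
Product ≈ 1 (deviation 0.001%, within rounding noise).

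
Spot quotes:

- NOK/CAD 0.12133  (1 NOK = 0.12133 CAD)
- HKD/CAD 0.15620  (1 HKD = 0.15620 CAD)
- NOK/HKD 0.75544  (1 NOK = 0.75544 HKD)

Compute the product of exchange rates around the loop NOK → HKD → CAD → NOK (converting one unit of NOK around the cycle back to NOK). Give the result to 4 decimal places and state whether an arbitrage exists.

0.9726 (arbitrage exists)

Around NOK → HKD → CAD → NOK: 1 × 0.75544 × 0.15620 ÷ 0.12133 = 0.972552
Product < 1; profitable direction is NOK → CAD → HKD → NOK.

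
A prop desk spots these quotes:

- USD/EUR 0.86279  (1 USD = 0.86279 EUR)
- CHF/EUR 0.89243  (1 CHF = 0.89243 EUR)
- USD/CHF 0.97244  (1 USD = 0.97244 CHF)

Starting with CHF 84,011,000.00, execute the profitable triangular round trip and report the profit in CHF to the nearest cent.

Profit: CHF 491,202.20

Profitable loop is CHF → EUR → USD → CHF:
CHF 84,011,000.00 × 0.89243 = EUR 74,973,936.73
EUR 74,973,936.73 ÷ 0.86279 = USD 86,897,085.88
USD 86,897,085.88 × 0.97244 = CHF 84,502,202.20
Profit = CHF 84,502,202.20 − CHF 84,011,000.00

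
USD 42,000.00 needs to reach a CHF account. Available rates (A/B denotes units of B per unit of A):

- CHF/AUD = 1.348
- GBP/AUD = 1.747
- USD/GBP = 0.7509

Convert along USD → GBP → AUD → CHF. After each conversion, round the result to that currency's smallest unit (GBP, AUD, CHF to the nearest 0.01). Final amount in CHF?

USD 42,000.00 × 0.7509 = GBP 31,537.80
GBP 31,537.80 × 1.747 = AUD 55,096.54
AUD 55,096.54 ÷ 1.348 = CHF 40,872.80

CHF 40,872.80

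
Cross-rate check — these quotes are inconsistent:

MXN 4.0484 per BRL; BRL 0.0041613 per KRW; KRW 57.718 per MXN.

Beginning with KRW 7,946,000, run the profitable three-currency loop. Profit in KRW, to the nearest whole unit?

Profitable loop is KRW → MXN → BRL → KRW:
KRW 7,946,000 ÷ 57.718 = MXN 137,669.36
MXN 137,669.36 ÷ 4.0484 = BRL 34,005.87
BRL 34,005.87 ÷ 0.0041613 = KRW 8,171,934
Profit = KRW 8,171,934 − KRW 7,946,000

Profit: KRW 225,934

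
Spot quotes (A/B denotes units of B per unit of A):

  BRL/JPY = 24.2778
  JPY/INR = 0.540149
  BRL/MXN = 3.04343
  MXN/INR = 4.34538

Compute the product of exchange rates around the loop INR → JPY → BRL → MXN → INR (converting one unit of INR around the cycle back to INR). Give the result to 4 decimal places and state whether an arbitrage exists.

1.0085 (arbitrage exists)

Around INR → JPY → BRL → MXN → INR: 1 ÷ 0.540149 ÷ 24.2778 × 3.04343 × 4.34538 = 1.008482
Product > 1; profitable direction is INR → JPY → BRL → MXN → INR.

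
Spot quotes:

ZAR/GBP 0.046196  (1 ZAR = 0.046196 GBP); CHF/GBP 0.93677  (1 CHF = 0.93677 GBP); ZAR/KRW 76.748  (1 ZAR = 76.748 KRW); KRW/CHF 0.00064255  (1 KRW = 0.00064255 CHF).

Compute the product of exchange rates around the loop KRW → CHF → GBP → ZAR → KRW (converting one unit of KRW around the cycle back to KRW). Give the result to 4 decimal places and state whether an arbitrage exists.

1.0000 (no arbitrage)

Around KRW → CHF → GBP → ZAR → KRW: 1 × 0.00064255 × 0.93677 ÷ 0.046196 × 76.748 = 1.000006
Product ≈ 1 (deviation 0.001%, within rounding noise).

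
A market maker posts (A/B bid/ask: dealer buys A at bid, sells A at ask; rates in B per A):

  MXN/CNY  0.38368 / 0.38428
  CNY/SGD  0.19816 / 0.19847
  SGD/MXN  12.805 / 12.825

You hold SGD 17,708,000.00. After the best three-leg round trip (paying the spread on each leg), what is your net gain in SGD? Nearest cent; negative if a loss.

Best loop SGD → CNY → MXN → SGD:
SGD 17,708,000.00 ÷ 0.19847 (buy CNY at ask) = CNY 89,222,552.53
CNY 89,222,552.53 ÷ 0.38428 (buy MXN at ask) = MXN 232,181,098.49
MXN 232,181,098.49 ÷ 12.825 (buy SGD at ask) = SGD 18,103,789.36

Net profit: SGD 395,789.36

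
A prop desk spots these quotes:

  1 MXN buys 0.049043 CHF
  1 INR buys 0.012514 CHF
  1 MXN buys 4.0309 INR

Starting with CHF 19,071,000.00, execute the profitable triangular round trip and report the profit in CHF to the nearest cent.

Profitable loop is CHF → MXN → INR → CHF:
CHF 19,071,000.00 ÷ 0.049043 = MXN 388,862,834.66
MXN 388,862,834.66 × 4.0309 = INR 1,567,467,200.21
INR 1,567,467,200.21 × 0.012514 = CHF 19,615,284.54
Profit = CHF 19,615,284.54 − CHF 19,071,000.00

Profit: CHF 544,284.54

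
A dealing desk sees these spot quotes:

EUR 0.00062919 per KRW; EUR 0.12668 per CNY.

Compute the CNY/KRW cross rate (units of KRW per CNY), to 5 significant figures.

CNY/KRW = 201.34

1 CNY × 0.12668 = 0.12668 EUR
0.12668 EUR ÷ 0.00062919 = 201.338 KRW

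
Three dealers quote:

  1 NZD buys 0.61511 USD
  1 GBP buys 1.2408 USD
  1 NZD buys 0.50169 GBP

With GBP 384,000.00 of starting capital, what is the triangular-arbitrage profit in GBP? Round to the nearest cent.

Profitable loop is GBP → USD → NZD → GBP:
GBP 384,000.00 × 1.2408 = USD 476,467.20
USD 476,467.20 ÷ 0.61511 = NZD 774,604.87
NZD 774,604.87 × 0.50169 = GBP 388,611.52
Profit = GBP 388,611.52 − GBP 384,000.00

Profit: GBP 4,611.52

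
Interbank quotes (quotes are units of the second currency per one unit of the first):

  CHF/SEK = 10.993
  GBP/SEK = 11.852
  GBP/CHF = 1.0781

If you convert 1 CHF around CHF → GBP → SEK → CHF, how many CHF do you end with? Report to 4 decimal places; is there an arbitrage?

1.0000 (no arbitrage)

Around CHF → GBP → SEK → CHF: 1 ÷ 1.0781 × 11.852 ÷ 10.993 = 1.000038
Product ≈ 1 (deviation 0.004%, within rounding noise).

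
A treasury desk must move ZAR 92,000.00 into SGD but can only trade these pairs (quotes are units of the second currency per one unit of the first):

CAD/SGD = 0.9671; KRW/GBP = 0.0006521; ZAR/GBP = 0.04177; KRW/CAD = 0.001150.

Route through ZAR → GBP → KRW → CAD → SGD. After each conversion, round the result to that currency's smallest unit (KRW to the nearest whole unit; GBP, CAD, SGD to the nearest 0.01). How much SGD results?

ZAR 92,000.00 × 0.04177 = GBP 3,842.84
GBP 3,842.84 ÷ 0.0006521 = KRW 5,893,023
KRW 5,893,023 × 0.001150 = CAD 6,776.98
CAD 6,776.98 × 0.9671 = SGD 6,554.02

SGD 6,554.02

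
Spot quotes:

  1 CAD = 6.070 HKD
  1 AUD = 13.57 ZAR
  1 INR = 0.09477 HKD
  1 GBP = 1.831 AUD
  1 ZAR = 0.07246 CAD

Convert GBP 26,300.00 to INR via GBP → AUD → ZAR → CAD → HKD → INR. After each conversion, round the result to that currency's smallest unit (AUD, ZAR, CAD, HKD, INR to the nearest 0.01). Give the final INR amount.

INR 3,032,774.30

GBP 26,300.00 × 1.831 = AUD 48,155.30
AUD 48,155.30 × 13.57 = ZAR 653,467.42
ZAR 653,467.42 × 0.07246 = CAD 47,350.25
CAD 47,350.25 × 6.070 = HKD 287,416.02
HKD 287,416.02 ÷ 0.09477 = INR 3,032,774.30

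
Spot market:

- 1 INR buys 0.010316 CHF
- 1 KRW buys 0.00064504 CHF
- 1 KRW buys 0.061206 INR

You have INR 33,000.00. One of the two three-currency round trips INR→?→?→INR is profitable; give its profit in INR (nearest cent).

Profitable loop is INR → KRW → CHF → INR:
INR 33,000.00 ÷ 0.061206 = KRW 539,163
KRW 539,163 × 0.00064504 = CHF 347.78
CHF 347.78 ÷ 0.010316 = INR 33,712.83
Profit = INR 33,712.83 − INR 33,000.00

Profit: INR 712.83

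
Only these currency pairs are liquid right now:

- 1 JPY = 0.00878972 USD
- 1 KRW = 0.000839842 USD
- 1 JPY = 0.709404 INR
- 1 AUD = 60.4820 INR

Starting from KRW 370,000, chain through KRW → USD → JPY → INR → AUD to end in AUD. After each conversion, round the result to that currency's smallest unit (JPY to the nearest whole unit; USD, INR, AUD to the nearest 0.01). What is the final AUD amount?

AUD 414.66

KRW 370,000 × 0.000839842 = USD 310.74
USD 310.74 ÷ 0.00878972 = JPY 35,353
JPY 35,353 × 0.709404 = INR 25,079.56
INR 25,079.56 ÷ 60.4820 = AUD 414.66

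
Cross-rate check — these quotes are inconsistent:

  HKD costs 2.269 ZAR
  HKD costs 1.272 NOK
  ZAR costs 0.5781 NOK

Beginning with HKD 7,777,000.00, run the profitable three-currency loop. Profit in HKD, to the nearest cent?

Profit: HKD 242,779.96

Profitable loop is HKD → ZAR → NOK → HKD:
HKD 7,777,000.00 × 2.269 = ZAR 17,646,013.00
ZAR 17,646,013.00 × 0.5781 = NOK 10,201,160.12
NOK 10,201,160.12 ÷ 1.272 = HKD 8,019,779.96
Profit = HKD 8,019,779.96 − HKD 7,777,000.00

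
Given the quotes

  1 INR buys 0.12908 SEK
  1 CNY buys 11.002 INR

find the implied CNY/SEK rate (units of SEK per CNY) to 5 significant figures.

CNY/SEK = 1.4201

1 CNY × 11.002 = 11.002 INR
11.002 INR × 0.12908 = 1.42014 SEK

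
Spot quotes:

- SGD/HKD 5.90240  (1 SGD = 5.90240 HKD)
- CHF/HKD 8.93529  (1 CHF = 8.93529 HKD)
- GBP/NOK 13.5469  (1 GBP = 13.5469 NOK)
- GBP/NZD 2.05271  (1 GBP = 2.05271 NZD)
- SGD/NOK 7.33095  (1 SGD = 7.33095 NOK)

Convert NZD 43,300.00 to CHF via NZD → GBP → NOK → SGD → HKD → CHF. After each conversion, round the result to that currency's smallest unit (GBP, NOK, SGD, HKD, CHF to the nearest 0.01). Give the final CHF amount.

CHF 25,748.98

NZD 43,300.00 ÷ 2.05271 = GBP 21,094.07
GBP 21,094.07 × 13.5469 = NOK 285,759.26
NOK 285,759.26 ÷ 7.33095 = SGD 38,979.84
SGD 38,979.84 × 5.90240 = HKD 230,074.61
HKD 230,074.61 ÷ 8.93529 = CHF 25,748.98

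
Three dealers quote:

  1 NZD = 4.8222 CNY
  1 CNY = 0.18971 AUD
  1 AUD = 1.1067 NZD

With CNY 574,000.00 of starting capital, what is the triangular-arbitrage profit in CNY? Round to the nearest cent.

Profit: CNY 7,135.28

Profitable loop is CNY → AUD → NZD → CNY:
CNY 574,000.00 × 0.18971 = AUD 108,893.54
AUD 108,893.54 × 1.1067 = NZD 120,512.48
NZD 120,512.48 × 4.8222 = CNY 581,135.28
Profit = CNY 581,135.28 − CNY 574,000.00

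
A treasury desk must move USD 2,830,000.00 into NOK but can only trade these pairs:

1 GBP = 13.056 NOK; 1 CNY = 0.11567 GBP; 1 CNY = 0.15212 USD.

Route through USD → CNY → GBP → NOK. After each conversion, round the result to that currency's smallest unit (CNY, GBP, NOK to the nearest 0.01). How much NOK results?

NOK 28,095,126.76

USD 2,830,000.00 ÷ 0.15212 = CNY 18,603,733.89
CNY 18,603,733.89 × 0.11567 = GBP 2,151,893.90
GBP 2,151,893.90 × 13.056 = NOK 28,095,126.76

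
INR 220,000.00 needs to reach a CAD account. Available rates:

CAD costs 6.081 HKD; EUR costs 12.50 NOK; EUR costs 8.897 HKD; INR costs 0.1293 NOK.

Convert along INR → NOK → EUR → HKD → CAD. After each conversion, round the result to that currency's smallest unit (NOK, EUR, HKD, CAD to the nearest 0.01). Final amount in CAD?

INR 220,000.00 × 0.1293 = NOK 28,446.00
NOK 28,446.00 ÷ 12.50 = EUR 2,275.68
EUR 2,275.68 × 8.897 = HKD 20,246.72
HKD 20,246.72 ÷ 6.081 = CAD 3,329.51

CAD 3,329.51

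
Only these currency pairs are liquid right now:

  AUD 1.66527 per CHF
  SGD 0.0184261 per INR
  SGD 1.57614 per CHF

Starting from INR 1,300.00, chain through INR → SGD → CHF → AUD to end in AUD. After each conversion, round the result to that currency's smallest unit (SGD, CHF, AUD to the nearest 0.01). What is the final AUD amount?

INR 1,300.00 × 0.0184261 = SGD 23.95
SGD 23.95 ÷ 1.57614 = CHF 15.20
CHF 15.20 × 1.66527 = AUD 25.31

AUD 25.31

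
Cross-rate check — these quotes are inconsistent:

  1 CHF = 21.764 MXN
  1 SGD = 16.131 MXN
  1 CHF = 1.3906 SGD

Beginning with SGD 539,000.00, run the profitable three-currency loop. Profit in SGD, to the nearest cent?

Profit: SGD 16,537.74

Profitable loop is SGD → MXN → CHF → SGD:
SGD 539,000.00 × 16.131 = MXN 8,694,609.00
MXN 8,694,609.00 ÷ 21.764 = CHF 399,494.99
CHF 399,494.99 × 1.3906 = SGD 555,537.74
Profit = SGD 555,537.74 − SGD 539,000.00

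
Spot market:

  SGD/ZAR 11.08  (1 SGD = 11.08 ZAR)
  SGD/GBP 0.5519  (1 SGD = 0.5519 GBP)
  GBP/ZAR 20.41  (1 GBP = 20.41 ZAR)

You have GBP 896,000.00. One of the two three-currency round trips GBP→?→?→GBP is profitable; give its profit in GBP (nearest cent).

Profitable loop is GBP → ZAR → SGD → GBP:
GBP 896,000.00 × 20.41 = ZAR 18,287,360.00
ZAR 18,287,360.00 ÷ 11.08 = SGD 1,650,483.75
SGD 1,650,483.75 × 0.5519 = GBP 910,901.98
Profit = GBP 910,901.98 − GBP 896,000.00

Profit: GBP 14,901.98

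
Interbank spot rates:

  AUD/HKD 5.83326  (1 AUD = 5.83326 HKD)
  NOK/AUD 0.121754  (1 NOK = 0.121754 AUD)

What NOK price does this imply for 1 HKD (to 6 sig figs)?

1 HKD ÷ 5.83326 = 0.171431 AUD
0.171431 AUD ÷ 0.121754 = 1.40801 NOK

HKD/NOK = 1.40801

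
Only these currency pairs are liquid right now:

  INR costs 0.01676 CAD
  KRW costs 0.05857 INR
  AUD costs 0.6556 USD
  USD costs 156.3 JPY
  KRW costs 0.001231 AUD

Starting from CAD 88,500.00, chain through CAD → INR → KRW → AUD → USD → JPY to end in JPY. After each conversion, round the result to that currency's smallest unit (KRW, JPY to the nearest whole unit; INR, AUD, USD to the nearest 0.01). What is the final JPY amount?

CAD 88,500.00 ÷ 0.01676 = INR 5,280,429.59
INR 5,280,429.59 ÷ 0.05857 = KRW 90,155,875
KRW 90,155,875 × 0.001231 = AUD 110,981.88
AUD 110,981.88 × 0.6556 = USD 72,759.72
USD 72,759.72 × 156.3 = JPY 11,372,344

JPY 11,372,344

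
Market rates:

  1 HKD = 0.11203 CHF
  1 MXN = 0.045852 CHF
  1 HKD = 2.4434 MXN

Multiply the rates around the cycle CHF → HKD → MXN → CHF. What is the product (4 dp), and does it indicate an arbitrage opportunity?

1.0000 (no arbitrage)

Around CHF → HKD → MXN → CHF: 1 ÷ 0.11203 × 2.4434 × 0.045852 = 1.000043
Product ≈ 1 (deviation 0.004%, within rounding noise).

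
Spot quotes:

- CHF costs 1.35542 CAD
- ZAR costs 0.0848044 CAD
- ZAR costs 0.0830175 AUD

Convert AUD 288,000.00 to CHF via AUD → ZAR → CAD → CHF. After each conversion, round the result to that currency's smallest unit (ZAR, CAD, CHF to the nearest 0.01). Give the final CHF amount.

AUD 288,000.00 ÷ 0.0830175 = ZAR 3,469,148.07
ZAR 3,469,148.07 × 0.0848044 = CAD 294,199.02
CAD 294,199.02 ÷ 1.35542 = CHF 217,053.77

CHF 217,053.77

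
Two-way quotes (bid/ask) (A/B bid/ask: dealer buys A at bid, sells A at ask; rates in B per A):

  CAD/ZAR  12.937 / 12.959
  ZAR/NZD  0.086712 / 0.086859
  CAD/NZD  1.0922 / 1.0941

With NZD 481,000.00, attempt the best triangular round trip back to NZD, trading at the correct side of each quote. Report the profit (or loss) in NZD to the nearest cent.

Net profit: NZD 12,174.76

Best loop NZD → CAD → ZAR → NZD:
NZD 481,000.00 ÷ 1.0941 (buy CAD at ask) = CAD 439,630.75
CAD 439,630.75 × 12.937 (sell CAD at bid) = ZAR 5,687,502.97
ZAR 5,687,502.97 × 0.086712 (sell ZAR at bid) = NZD 493,174.76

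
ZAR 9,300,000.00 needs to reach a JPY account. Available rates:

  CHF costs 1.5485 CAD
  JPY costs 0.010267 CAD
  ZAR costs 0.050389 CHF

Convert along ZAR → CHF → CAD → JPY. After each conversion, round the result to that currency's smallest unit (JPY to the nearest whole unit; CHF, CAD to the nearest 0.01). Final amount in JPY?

ZAR 9,300,000.00 × 0.050389 = CHF 468,617.70
CHF 468,617.70 × 1.5485 = CAD 725,654.51
CAD 725,654.51 ÷ 0.010267 = JPY 70,678,339

JPY 70,678,339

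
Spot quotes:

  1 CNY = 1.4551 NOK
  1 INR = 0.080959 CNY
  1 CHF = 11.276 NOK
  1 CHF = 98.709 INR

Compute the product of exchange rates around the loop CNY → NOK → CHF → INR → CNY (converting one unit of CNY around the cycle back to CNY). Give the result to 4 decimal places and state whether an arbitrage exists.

1.0312 (arbitrage exists)

Around CNY → NOK → CHF → INR → CNY: 1 × 1.4551 ÷ 11.276 × 98.709 × 0.080959 = 1.031240
Product > 1; profitable direction is CNY → NOK → CHF → INR → CNY.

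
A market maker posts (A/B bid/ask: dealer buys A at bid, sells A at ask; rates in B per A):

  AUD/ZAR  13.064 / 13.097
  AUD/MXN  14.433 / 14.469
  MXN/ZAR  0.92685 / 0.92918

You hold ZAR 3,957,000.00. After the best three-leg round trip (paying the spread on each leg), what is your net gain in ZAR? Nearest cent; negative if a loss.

Net profit: ZAR 84,664.77

Best loop ZAR → AUD → MXN → ZAR:
ZAR 3,957,000.00 ÷ 13.097 (buy AUD at ask) = AUD 302,130.26
AUD 302,130.26 × 14.433 (sell AUD at bid) = MXN 4,360,646.03
MXN 4,360,646.03 × 0.92685 (sell MXN at bid) = ZAR 4,041,664.77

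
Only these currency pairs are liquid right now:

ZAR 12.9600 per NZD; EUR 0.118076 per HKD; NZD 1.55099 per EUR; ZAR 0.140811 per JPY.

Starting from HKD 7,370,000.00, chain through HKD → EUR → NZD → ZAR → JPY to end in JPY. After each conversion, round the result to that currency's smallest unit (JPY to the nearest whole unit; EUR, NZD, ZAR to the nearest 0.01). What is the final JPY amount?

HKD 7,370,000.00 × 0.118076 = EUR 870,220.12
EUR 870,220.12 × 1.55099 = NZD 1,349,702.70
NZD 1,349,702.70 × 12.9600 = ZAR 17,492,146.99
ZAR 17,492,146.99 ÷ 0.140811 = JPY 124,224,293

JPY 124,224,293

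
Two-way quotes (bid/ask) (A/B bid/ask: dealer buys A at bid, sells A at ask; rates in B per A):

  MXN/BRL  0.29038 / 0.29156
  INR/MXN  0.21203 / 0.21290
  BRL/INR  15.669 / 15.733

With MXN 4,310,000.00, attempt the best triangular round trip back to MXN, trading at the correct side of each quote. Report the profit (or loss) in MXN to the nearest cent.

Best loop MXN → INR → BRL → MXN:
MXN 4,310,000.00 ÷ 0.21290 (buy INR at ask) = INR 20,244,246.12
INR 20,244,246.12 ÷ 15.733 (buy BRL at ask) = BRL 1,286,737.82
BRL 1,286,737.82 ÷ 0.29156 (buy MXN at ask) = MXN 4,413,286.53

Net profit: MXN 103,286.53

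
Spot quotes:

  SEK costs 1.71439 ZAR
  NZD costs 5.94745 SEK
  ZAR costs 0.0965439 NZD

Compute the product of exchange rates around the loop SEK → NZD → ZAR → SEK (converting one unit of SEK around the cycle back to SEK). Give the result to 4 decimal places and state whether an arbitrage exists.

Around SEK → NZD → ZAR → SEK: 1 ÷ 5.94745 ÷ 0.0965439 ÷ 1.71439 = 1.015862
Product > 1; profitable direction is SEK → NZD → ZAR → SEK.

1.0159 (arbitrage exists)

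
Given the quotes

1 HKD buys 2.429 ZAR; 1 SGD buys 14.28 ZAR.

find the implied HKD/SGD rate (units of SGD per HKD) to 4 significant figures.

1 HKD × 2.429 = 2.429 ZAR
2.429 ZAR ÷ 14.28 = 0.170098 SGD

HKD/SGD = 0.1701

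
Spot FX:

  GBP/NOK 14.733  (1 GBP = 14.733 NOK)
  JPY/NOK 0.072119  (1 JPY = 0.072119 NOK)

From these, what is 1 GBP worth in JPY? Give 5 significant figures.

GBP/JPY = 204.29

1 GBP × 14.733 = 14.733 NOK
14.733 NOK ÷ 0.072119 = 204.287 JPY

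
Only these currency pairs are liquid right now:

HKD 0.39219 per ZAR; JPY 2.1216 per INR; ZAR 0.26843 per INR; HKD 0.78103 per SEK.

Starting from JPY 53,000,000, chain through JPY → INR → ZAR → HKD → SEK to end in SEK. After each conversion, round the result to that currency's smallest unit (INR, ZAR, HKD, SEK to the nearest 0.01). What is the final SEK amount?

SEK 3,367,225.60

JPY 53,000,000 ÷ 2.1216 = INR 24,981,146.30
INR 24,981,146.30 × 0.26843 = ZAR 6,705,689.10
ZAR 6,705,689.10 × 0.39219 = HKD 2,629,904.21
HKD 2,629,904.21 ÷ 0.78103 = SEK 3,367,225.60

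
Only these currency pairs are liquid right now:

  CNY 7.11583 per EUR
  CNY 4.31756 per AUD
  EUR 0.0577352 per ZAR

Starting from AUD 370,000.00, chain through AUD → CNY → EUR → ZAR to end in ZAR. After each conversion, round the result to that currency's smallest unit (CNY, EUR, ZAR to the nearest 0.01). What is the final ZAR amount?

AUD 370,000.00 × 4.31756 = CNY 1,597,497.20
CNY 1,597,497.20 ÷ 7.11583 = EUR 224,499.07
EUR 224,499.07 ÷ 0.0577352 = ZAR 3,888,426.30

ZAR 3,888,426.30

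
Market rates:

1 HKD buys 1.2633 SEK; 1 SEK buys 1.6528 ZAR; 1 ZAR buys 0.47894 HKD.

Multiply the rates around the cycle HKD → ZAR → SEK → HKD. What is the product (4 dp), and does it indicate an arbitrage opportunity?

1.0000 (no arbitrage)

Around HKD → ZAR → SEK → HKD: 1 ÷ 0.47894 ÷ 1.6528 ÷ 1.2633 = 0.999982
Product ≈ 1 (deviation 0.002%, within rounding noise).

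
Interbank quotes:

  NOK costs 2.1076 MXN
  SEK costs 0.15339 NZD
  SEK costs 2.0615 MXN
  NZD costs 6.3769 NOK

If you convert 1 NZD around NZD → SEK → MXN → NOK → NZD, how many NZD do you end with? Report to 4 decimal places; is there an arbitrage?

Around NZD → SEK → MXN → NOK → NZD: 1 ÷ 0.15339 × 2.0615 ÷ 2.1076 ÷ 6.3769 = 0.999974
Product ≈ 1 (deviation 0.003%, within rounding noise).

1.0000 (no arbitrage)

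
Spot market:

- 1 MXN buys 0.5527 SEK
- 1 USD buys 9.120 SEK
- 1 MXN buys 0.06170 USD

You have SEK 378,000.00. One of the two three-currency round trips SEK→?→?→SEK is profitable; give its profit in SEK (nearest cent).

Profitable loop is SEK → MXN → USD → SEK:
SEK 378,000.00 ÷ 0.5527 = MXN 683,915.32
MXN 683,915.32 × 0.06170 = USD 42,197.58
USD 42,197.58 × 9.120 = SEK 384,841.89
Profit = SEK 384,841.89 − SEK 378,000.00

Profit: SEK 6,841.89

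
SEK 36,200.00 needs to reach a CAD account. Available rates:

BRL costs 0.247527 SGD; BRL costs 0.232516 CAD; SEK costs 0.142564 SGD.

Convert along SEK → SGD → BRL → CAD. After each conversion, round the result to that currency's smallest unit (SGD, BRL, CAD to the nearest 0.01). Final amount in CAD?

SEK 36,200.00 × 0.142564 = SGD 5,160.82
SGD 5,160.82 ÷ 0.247527 = BRL 20,849.52
BRL 20,849.52 × 0.232516 = CAD 4,847.85

CAD 4,847.85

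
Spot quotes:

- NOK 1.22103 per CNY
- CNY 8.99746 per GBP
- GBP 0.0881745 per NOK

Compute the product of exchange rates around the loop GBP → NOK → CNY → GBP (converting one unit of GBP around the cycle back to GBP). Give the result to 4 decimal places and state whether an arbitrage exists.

1.0323 (arbitrage exists)

Around GBP → NOK → CNY → GBP: 1 ÷ 0.0881745 ÷ 1.22103 ÷ 8.99746 = 1.032311
Product > 1; profitable direction is GBP → NOK → CNY → GBP.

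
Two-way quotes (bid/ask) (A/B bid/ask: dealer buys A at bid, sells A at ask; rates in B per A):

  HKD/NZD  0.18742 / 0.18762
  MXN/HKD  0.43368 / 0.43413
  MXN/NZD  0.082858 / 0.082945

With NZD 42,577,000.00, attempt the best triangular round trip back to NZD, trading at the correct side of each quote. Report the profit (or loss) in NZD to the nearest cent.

Best loop NZD → HKD → MXN → NZD:
NZD 42,577,000.00 ÷ 0.18762 (buy HKD at ask) = HKD 226,932,096.79
HKD 226,932,096.79 ÷ 0.43413 (buy MXN at ask) = MXN 522,728,438.01
MXN 522,728,438.01 × 0.082858 (sell MXN at bid) = NZD 43,312,232.92

Net profit: NZD 735,232.92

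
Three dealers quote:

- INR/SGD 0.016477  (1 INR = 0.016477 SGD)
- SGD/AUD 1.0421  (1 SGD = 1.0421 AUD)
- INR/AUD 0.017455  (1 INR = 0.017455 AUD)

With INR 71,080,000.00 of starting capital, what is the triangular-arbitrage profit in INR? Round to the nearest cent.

Profitable loop is INR → AUD → SGD → INR:
INR 71,080,000.00 × 0.017455 = AUD 1,240,701.40
AUD 1,240,701.40 ÷ 1.0421 = SGD 1,190,578.06
SGD 1,190,578.06 ÷ 0.016477 = INR 72,256,968.11
Profit = INR 72,256,968.11 − INR 71,080,000.00

Profit: INR 1,176,968.11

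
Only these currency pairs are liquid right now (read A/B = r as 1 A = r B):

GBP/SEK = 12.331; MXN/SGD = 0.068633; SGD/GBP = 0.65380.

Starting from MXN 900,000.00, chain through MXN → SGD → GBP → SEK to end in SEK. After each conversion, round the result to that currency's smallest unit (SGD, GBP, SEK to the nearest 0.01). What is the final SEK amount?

MXN 900,000.00 × 0.068633 = SGD 61,769.70
SGD 61,769.70 × 0.65380 = GBP 40,385.03
GBP 40,385.03 × 12.331 = SEK 497,987.80

SEK 497,987.80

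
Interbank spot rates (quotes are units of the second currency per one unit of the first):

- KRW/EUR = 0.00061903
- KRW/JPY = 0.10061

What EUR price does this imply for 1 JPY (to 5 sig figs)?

JPY/EUR = 0.0061528

1 JPY ÷ 0.10061 = 9.93937 KRW
9.93937 KRW × 0.00061903 = 0.00615277 EUR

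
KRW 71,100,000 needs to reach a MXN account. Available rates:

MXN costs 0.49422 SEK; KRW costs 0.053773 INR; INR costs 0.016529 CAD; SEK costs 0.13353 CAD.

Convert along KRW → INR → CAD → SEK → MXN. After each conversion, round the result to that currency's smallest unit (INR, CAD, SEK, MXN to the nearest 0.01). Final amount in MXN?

MXN 957,593.70

KRW 71,100,000 × 0.053773 = INR 3,823,260.30
INR 3,823,260.30 × 0.016529 = CAD 63,194.67
CAD 63,194.67 ÷ 0.13353 = SEK 473,261.96
SEK 473,261.96 ÷ 0.49422 = MXN 957,593.70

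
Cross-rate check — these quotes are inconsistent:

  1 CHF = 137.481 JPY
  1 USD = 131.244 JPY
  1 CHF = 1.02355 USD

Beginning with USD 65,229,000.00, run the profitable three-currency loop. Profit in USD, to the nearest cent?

Profitable loop is USD → CHF → JPY → USD:
USD 65,229,000.00 ÷ 1.02355 = CHF 63,728,200.87
CHF 63,728,200.87 × 137.481 = JPY 8,761,416,784
JPY 8,761,416,784 ÷ 131.244 = USD 66,756,703.42
Profit = USD 66,756,703.42 − USD 65,229,000.00

Profit: USD 1,527,703.42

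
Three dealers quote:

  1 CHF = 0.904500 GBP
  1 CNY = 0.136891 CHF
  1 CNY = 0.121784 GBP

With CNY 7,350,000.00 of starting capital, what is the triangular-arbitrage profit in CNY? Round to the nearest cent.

Profit: CNY 122,752.04

Profitable loop is CNY → CHF → GBP → CNY:
CNY 7,350,000.00 × 0.136891 = CHF 1,006,148.85
CHF 1,006,148.85 × 0.904500 = GBP 910,061.63
GBP 910,061.63 ÷ 0.121784 = CNY 7,472,752.04
Profit = CNY 7,472,752.04 − CNY 7,350,000.00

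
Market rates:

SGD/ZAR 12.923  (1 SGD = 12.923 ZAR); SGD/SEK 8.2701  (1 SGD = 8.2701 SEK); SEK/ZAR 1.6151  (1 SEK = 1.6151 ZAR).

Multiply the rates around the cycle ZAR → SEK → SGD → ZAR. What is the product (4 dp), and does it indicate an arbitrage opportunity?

0.9675 (arbitrage exists)

Around ZAR → SEK → SGD → ZAR: 1 ÷ 1.6151 ÷ 8.2701 × 12.923 = 0.967505
Product < 1; profitable direction is ZAR → SGD → SEK → ZAR.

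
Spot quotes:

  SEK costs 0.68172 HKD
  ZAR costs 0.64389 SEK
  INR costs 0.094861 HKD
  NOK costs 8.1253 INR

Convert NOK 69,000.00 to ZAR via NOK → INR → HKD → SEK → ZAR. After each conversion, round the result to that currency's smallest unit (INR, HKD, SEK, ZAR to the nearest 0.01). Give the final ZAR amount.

ZAR 121,159.78

NOK 69,000.00 × 8.1253 = INR 560,645.70
INR 560,645.70 × 0.094861 = HKD 53,183.41
HKD 53,183.41 ÷ 0.68172 = SEK 78,013.57
SEK 78,013.57 ÷ 0.64389 = ZAR 121,159.78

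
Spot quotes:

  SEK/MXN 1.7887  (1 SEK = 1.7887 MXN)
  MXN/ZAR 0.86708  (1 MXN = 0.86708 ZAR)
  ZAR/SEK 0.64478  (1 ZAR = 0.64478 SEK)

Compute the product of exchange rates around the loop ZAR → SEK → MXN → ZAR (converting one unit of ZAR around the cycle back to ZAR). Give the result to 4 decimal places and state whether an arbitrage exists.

Around ZAR → SEK → MXN → ZAR: 1 × 0.64478 × 1.7887 × 0.86708 = 1.000019
Product ≈ 1 (deviation 0.002%, within rounding noise).

1.0000 (no arbitrage)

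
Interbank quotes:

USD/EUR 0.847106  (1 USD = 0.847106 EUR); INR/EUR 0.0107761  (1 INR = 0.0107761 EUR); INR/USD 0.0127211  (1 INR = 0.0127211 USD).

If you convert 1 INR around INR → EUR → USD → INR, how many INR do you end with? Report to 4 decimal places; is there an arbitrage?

Around INR → EUR → USD → INR: 1 × 0.0107761 ÷ 0.847106 ÷ 0.0127211 = 0.999998
Product ≈ 1 (deviation 0.000%, within rounding noise).

1.0000 (no arbitrage)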